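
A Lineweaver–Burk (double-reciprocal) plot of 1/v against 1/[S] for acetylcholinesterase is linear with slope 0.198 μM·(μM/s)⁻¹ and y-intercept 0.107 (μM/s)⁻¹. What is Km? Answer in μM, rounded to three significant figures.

1.85 μM

y-intercept = 1/Vmax ⇒ Vmax = 9.35 μM/s; slope = Km/Vmax ⇒ Km = slope × Vmax.
Km = 0.198 × 9.35 = 1.85 μM.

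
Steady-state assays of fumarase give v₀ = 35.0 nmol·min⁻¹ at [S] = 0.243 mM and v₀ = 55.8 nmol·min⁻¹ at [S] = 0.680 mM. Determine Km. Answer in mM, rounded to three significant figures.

0.336 mM

In reciprocal form, 1/v = (Km/Vmax)·(1/[S]) + 1/Vmax. The two points give (1/[S], 1/v) = (4.115, 0.02857) and (1.471, 0.01792).
Slope = (0.02857 − 0.01792)/(4.115 − 1.471) = 0.004027; intercept = 0.02857 − 0.004027×4.115 = 0.01200.
Vmax = 1/intercept = 83.3 nmol·min⁻¹; Km = slope × Vmax = 0.004027 × 83.3 = 0.336 mM.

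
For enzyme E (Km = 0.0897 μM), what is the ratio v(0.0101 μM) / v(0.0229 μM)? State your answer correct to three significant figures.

0.498

The fractional saturations are [S]/(Km+[S]) = 0.0229/0.1126 = 0.2034 and 0.0101/0.09980 = 0.1012.
v₂/v₁ is just their ratio: 0.1012/0.2034 = 0.498.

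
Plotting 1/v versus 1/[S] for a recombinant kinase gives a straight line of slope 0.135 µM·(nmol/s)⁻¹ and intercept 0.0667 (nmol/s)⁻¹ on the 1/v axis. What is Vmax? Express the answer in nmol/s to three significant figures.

The y-intercept of a Lineweaver–Burk plot equals 1/Vmax, so Vmax = 1/0.0667 = 15.0 nmol/s.

15.0 nmol/s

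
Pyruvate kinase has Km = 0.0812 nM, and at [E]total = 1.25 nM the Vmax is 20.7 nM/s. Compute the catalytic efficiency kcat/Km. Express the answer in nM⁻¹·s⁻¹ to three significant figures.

kcat = Vmax/[E]total = 20.7/1.25 = 16.6 s⁻¹.
kcat/Km = 16.6/0.0812 = 204 nM⁻¹·s⁻¹.

204 nM⁻¹·s⁻¹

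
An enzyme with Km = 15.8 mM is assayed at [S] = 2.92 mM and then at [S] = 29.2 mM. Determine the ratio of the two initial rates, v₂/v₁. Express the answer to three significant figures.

The fractional saturations are [S]/(Km+[S]) = 2.92/18.72 = 0.1560 and 29.2/45.00 = 0.6489.
v₂/v₁ is just their ratio: 0.6489/0.1560 = 4.16.

4.16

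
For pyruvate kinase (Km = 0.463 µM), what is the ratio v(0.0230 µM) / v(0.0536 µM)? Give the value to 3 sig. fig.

0.456

The fractional saturations are [S]/(Km+[S]) = 0.0536/0.5166 = 0.1038 and 0.0230/0.4860 = 0.04733.
v₂/v₁ is just their ratio: 0.04733/0.1038 = 0.456.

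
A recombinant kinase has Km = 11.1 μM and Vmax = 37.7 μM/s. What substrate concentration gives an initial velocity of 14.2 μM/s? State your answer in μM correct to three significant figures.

6.71 μM

The required fractional saturation is v/Vmax = 14.2/37.7 = 0.3767.
Then [S]/(Km+[S]) = 0.3767 ⇒ [S] = 11.1 × 0.3767/(1 − 0.3767) = 6.71 μM.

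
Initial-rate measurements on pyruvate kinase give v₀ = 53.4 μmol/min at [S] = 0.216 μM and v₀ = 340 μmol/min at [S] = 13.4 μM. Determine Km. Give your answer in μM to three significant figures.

1.29 μM

In reciprocal form, 1/v = (Km/Vmax)·(1/[S]) + 1/Vmax. The two points give (1/[S], 1/v) = (4.630, 0.01873) and (0.07463, 0.002941).
Slope = (0.01873 − 0.002941)/(4.630 − 0.07463) = 0.003466; intercept = 0.01873 − 0.003466×4.630 = 0.002683.
Vmax = 1/intercept = 373 μmol/min; Km = slope × Vmax = 0.003466 × 373 = 1.29 μM.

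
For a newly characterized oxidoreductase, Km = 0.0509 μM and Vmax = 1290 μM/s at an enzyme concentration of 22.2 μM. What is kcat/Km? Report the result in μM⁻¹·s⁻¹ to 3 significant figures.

1140 μM⁻¹·s⁻¹

kcat = Vmax/[E]total = 1290/22.2 = 58.1 s⁻¹.
kcat/Km = 58.1/0.0509 = 1140 μM⁻¹·s⁻¹.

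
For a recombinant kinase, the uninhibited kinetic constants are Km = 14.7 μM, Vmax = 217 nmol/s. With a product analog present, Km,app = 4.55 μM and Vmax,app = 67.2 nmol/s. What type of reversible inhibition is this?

uncompetitive

Both Km and Vmax decrease by the same factor (~3.23-fold) — characteristic of uncompetitive inhibition.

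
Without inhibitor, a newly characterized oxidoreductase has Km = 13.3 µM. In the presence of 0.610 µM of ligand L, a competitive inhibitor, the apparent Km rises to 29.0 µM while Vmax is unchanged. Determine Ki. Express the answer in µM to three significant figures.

Competitive: Km,app = α·Km with α = 1 + [I]/Ki.
α = Km,app/Km = 29.0/13.3 = 2.180.
Since α = 1 + [I]/Ki, [I]/Ki = 2.180 − 1 = 1.180 and Ki = 0.610/1.180 = 0.517 µM.

0.517 µM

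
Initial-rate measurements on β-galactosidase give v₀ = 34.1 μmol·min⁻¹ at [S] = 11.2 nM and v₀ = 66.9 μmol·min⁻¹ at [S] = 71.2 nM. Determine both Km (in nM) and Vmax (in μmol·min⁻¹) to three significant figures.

Km = 15.6 nM; Vmax = 81.5 μmol·min⁻¹

In reciprocal form, 1/v = (Km/Vmax)·(1/[S]) + 1/Vmax. The two points give (1/[S], 1/v) = (0.08929, 0.02933) and (0.01404, 0.01495).
Slope = (0.02933 − 0.01495)/(0.08929 − 0.01404) = 0.1911; intercept = 0.02933 − 0.1911×0.08929 = 0.01226.
Vmax = 1/intercept = 81.5 μmol·min⁻¹; Km = slope × Vmax = 0.1911 × 81.5 = 15.6 nM.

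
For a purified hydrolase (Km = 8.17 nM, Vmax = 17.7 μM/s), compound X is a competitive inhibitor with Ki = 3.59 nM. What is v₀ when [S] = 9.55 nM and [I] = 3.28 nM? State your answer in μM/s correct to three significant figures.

6.71 μM/s

α = 1 + [I]/Ki = 1 + 3.28/3.59 = 1.914.
For a competitive inhibitor, Vmax is unchanged and the apparent Km becomes α·Km: Km,app = 15.6 nM, Vmax,app = 17.7 μM/s.
v = Vmax,app·[S]/(Km,app + [S]) = 17.7 × 9.55/(15.6 + 9.55) = 6.71 μM/s.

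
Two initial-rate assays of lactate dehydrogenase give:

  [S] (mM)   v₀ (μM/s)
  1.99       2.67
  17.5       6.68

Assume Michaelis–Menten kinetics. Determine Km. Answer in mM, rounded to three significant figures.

4.18 mM

From v = Vmax[S]/(Km+[S]), each point gives Vmax = v(Km+[S])/[S].
Equating: 2.67(Km+1.99)/1.99 = 6.68(Km+17.5)/17.5.
1.342·Km + 2.67 = 0.3817·Km + 6.68, so (1.342 − 0.3817)·Km = 6.68 − 2.67.
Km = 4.010/0.9600 = 4.18 mM; then Vmax = 2.67(4.18+1.99)/1.99 = 8.27 μM/s.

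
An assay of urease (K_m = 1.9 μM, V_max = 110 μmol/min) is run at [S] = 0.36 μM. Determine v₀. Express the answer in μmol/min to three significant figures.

17.5 μmol/min

[S]/(Km+[S]) = 0.36/2.260 = 0.1593, the fractional saturation.
v = 0.1593 × Vmax = 0.1593 × 110 = 17.5 μmol/min.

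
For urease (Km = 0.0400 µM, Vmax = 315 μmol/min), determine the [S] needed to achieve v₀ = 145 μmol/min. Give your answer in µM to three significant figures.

0.0341 µM

Rearranging v = Vmax[S]/(Km+[S]) gives [S] = Km·v/(Vmax − v).
[S] = 0.0400 × 145 / (315 − 145) = 5.800/170.0 = 0.0341 µM.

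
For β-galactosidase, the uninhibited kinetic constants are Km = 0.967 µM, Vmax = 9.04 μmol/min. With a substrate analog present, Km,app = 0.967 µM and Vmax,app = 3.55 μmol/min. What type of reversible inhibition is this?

Vmax decreases (9.04 → 3.55 μmol/min) while Km is unchanged — pure noncompetitive inhibition.

noncompetitive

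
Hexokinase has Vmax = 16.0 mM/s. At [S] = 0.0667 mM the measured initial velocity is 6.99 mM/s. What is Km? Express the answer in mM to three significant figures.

v/Vmax = 6.99/16.0 = 0.4369 = [S]/(Km+[S]).
So Km + [S] = [S]/0.4369 = 0.1527 mM, giving Km = 0.1527 − 0.0667 = 0.0860 mM.

0.0860 mM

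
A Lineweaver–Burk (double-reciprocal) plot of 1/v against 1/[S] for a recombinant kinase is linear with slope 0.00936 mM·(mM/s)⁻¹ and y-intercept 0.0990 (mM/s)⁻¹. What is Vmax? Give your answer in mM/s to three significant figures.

The y-intercept of a Lineweaver–Burk plot equals 1/Vmax, so Vmax = 1/0.0990 = 10.1 mM/s.

10.1 mM/s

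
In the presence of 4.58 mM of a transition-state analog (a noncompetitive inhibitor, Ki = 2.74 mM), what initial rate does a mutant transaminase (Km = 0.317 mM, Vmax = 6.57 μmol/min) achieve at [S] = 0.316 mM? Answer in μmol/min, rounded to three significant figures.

1.23 μmol/min

α = 1 + [I]/Ki = 1 + 4.58/2.74 = 2.672.
For a noncompetitive inhibitor, Vmax is reduced to Vmax/α while Km is unchanged: Km,app = 0.317 mM, Vmax,app = 2.46 μmol/min.
v = Vmax,app·[S]/(Km,app + [S]) = 2.46 × 0.316/(0.317 + 0.316) = 1.23 μmol/min.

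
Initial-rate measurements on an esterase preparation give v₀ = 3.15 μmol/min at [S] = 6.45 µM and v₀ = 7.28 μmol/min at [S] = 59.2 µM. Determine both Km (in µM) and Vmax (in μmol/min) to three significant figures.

Km = 11.3 µM; Vmax = 8.67 μmol/min

From v = Vmax[S]/(Km+[S]), each point gives Vmax = v(Km+[S])/[S].
Equating: 3.15(Km+6.45)/6.45 = 7.28(Km+59.2)/59.2.
0.4884·Km + 3.15 = 0.1230·Km + 7.28, so (0.4884 − 0.1230)·Km = 7.28 − 3.15.
Km = 4.130/0.3654 = 11.3 µM; then Vmax = 3.15(11.3+6.45)/6.45 = 8.67 μmol/min.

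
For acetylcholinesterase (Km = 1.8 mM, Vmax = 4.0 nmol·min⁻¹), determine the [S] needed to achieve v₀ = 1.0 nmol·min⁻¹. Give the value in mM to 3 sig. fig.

0.600 mM

The required fractional saturation is v/Vmax = 1.0/4.0 = 0.2500.
Then [S]/(Km+[S]) = 0.2500 ⇒ [S] = 1.8 × 0.2500/(1 − 0.2500) = 0.600 mM.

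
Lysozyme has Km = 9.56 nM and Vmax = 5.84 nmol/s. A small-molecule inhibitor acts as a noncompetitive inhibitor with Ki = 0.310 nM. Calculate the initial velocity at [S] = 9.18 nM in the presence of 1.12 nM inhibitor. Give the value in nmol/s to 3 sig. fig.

With α = 1 + [I]/Ki = 1 + 1.12/0.310 = 4.613, the noncompetitive rate law is v = (Vmax/α)·[S] / (Km + [S]).
v = (5.84/4.613)×9.18 / (9.56 + 9.18) = 11.62/18.74 = 0.620 nmol/s.

0.620 nmol/s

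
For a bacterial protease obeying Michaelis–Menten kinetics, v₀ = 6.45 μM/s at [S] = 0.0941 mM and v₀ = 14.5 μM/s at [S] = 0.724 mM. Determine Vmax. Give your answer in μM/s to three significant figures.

17.8 μM/s

From v = Vmax[S]/(Km+[S]), each point gives Vmax = v(Km+[S])/[S].
Equating: 6.45(Km+0.0941)/0.0941 = 14.5(Km+0.724)/0.724.
68.54·Km + 6.45 = 20.03·Km + 14.5, so (68.54 − 20.03)·Km = 14.5 − 6.45.
Km = 8.050/48.52 = 0.166 mM; then Vmax = 6.45(0.166+0.0941)/0.0941 = 17.8 μM/s.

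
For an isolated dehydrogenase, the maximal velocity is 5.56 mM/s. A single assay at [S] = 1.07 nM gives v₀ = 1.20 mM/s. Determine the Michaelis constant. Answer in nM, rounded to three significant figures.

From v = Vmax[S]/(Km+[S]), Km = [S](Vmax − v)/v.
Km = 1.07 × (5.56 − 1.20) / 1.20 = 4.665/1.20 = 3.89 nM.

3.89 nM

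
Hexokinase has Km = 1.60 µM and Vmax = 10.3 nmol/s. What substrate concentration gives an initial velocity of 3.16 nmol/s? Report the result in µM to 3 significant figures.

The required fractional saturation is v/Vmax = 3.16/10.3 = 0.3068.
Then [S]/(Km+[S]) = 0.3068 ⇒ [S] = 1.60 × 0.3068/(1 − 0.3068) = 0.708 µM.

0.708 µM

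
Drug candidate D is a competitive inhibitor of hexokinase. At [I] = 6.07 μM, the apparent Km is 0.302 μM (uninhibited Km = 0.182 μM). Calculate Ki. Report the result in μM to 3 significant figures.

Competitive: Km,app = α·Km with α = 1 + [I]/Ki.
α = Km,app/Km = 0.302/0.182 = 1.659.
Ki = [I]/(α − 1) = 6.07/0.6593 = 9.21 μM.

9.21 μM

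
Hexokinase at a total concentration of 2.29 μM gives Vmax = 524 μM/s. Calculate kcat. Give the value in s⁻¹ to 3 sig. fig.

kcat = Vmax/[E]total = 524 μM/s / 2.29 μM = 229 s⁻¹.

229 s⁻¹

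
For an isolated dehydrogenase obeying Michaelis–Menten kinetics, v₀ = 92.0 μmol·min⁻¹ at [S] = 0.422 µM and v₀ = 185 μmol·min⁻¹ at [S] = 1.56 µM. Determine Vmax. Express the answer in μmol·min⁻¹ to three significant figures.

From v = Vmax[S]/(Km+[S]), each point gives Vmax = v(Km+[S])/[S].
Equating: 92.0(Km+0.422)/0.422 = 185(Km+1.56)/1.56.
218.0·Km + 92.0 = 118.6·Km + 185, so (218.0 − 118.6)·Km = 185 − 92.0.
Km = 93.00/99.42 = 0.935 µM; then Vmax = 92.0(0.935+0.422)/0.422 = 296 μmol·min⁻¹.

296 μmol·min⁻¹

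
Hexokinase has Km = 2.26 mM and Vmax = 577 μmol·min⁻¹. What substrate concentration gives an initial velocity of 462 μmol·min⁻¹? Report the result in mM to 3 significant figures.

9.08 mM

Rearranging v = Vmax[S]/(Km+[S]) gives [S] = Km·v/(Vmax − v).
[S] = 2.26 × 462 / (577 − 462) = 1044/115.0 = 9.08 mM.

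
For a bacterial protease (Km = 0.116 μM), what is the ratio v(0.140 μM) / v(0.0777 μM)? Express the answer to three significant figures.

Since Vmax cancels, v₂/v₁ = [S]₂(Km+[S]₁) / [S]₁(Km+[S]₂).
= 0.140×(0.116+0.0777) / (0.0777×(0.116+0.140)) = 0.02712/0.01989 = 1.36.

1.36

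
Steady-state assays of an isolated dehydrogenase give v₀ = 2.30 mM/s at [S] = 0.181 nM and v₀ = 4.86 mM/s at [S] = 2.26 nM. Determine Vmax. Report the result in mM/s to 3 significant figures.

From v = Vmax[S]/(Km+[S]), each point gives Vmax = v(Km+[S])/[S].
Equating: 2.30(Km+0.181)/0.181 = 4.86(Km+2.26)/2.26.
12.71·Km + 2.30 = 2.150·Km + 4.86, so (12.71 − 2.150)·Km = 4.86 − 2.30.
Km = 2.560/10.56 = 0.242 nM; then Vmax = 2.30(0.242+0.181)/0.181 = 5.38 mM/s.

5.38 mM/s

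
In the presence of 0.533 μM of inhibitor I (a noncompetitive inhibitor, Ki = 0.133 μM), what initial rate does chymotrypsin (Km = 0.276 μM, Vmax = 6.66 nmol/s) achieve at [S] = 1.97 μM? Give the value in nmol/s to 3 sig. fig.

α = 1 + [I]/Ki = 1 + 0.533/0.133 = 5.008.
For a noncompetitive inhibitor, Vmax is reduced to Vmax/α while Km is unchanged: Km,app = 0.276 μM, Vmax,app = 1.33 nmol/s.
v = Vmax,app·[S]/(Km,app + [S]) = 1.33 × 1.97/(0.276 + 1.97) = 1.17 nmol/s.

1.17 nmol/s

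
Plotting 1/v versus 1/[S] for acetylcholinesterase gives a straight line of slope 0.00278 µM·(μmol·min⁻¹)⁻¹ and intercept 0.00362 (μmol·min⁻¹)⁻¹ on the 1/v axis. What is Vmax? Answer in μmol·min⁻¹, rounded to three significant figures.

The y-intercept of a Lineweaver–Burk plot equals 1/Vmax, so Vmax = 1/0.00362 = 276 μmol·min⁻¹.

276 μmol·min⁻¹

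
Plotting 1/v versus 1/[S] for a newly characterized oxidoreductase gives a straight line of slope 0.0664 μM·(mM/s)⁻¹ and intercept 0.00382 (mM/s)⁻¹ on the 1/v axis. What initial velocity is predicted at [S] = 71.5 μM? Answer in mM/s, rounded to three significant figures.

211 mM/s

The y-intercept is 1/Vmax, so Vmax = 1/0.00382 = 262 mM/s.
The slope is Km/Vmax, so Km = 0.0664 × 262 = 17.4 μM.
Then v = 262 × 71.5/(17.4 + 71.5) = 211 mM/s.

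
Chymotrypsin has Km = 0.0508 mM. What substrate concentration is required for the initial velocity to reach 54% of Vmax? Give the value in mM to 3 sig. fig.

0.0596 mM

v/Vmax = [S]/(Km+[S]) = 0.54, so [S] = Km·0.54/(1 − 0.54) = 0.0508 × 1.174.
[S] = 0.0596 mM.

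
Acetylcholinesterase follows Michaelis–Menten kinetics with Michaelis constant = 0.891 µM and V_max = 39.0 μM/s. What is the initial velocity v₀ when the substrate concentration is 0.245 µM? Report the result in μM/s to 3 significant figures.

8.41 μM/s

v = Vmax·[S]/(Km + [S]) = 39.0 × 0.245 / (0.891 + 0.245)
  = 9.555 / 1.136 = 8.41 μM/s.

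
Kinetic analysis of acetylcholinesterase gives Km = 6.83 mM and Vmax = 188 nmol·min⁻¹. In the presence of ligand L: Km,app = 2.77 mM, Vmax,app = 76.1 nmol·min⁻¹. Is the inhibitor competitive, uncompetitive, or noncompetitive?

uncompetitive

Both Km and Vmax decrease by the same factor (~2.47-fold) — characteristic of uncompetitive inhibition.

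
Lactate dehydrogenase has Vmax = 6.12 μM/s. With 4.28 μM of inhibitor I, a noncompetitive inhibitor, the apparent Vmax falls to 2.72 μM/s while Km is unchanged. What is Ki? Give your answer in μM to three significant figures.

3.42 μM

Noncompetitive: Vmax,app = Vmax/α with α = 1 + [I]/Ki.
α = Vmax/Vmax,app = 6.12/2.72 = 2.250.
Ki = [I]/(α − 1) = 4.28/1.250 = 3.42 μM.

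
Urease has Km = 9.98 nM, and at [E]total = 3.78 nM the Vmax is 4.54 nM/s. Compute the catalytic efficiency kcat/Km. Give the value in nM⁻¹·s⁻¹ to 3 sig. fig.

kcat = Vmax/[E]total = 4.54/3.78 = 1.20 s⁻¹.
kcat/Km = 1.20/9.98 = 0.120 nM⁻¹·s⁻¹.

0.120 nM⁻¹·s⁻¹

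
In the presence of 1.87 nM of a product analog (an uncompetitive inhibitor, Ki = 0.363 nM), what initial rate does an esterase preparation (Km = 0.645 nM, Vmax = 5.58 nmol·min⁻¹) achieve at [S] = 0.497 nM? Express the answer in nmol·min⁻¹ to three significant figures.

α = 1 + [I]/Ki = 1 + 1.87/0.363 = 6.152.
For an uncompetitive inhibitor, both parameters are divided by α, giving Vmax/α and Km/α: Km,app = 0.105 nM, Vmax,app = 0.907 nmol·min⁻¹.
v = Vmax,app·[S]/(Km,app + [S]) = 0.907 × 0.497/(0.105 + 0.497) = 0.749 nmol·min⁻¹.

0.749 nmol·min⁻¹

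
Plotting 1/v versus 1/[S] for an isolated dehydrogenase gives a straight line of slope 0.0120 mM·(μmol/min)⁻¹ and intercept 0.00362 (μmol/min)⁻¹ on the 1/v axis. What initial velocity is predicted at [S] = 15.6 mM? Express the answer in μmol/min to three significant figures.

The y-intercept is 1/Vmax, so Vmax = 1/0.00362 = 276 μmol/min.
The slope is Km/Vmax, so Km = 0.0120 × 276 = 3.31 mM.
Then v = 276 × 15.6/(3.31 + 15.6) = 228 μmol/min.

228 μmol/min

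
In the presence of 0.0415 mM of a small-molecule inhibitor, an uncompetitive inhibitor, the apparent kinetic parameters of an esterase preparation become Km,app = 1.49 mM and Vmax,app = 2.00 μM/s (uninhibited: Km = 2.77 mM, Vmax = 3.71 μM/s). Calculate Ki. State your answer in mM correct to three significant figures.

Uncompetitive: Vmax,app = Vmax/α (and Km,app = Km/α) with α = 1 + [I]/Ki.
α = Vmax/Vmax,app = 3.71/2.00 = 1.855.
Ki = [I]/(α − 1) = 0.0415/0.8550 = 0.0485 mM.

0.0485 mM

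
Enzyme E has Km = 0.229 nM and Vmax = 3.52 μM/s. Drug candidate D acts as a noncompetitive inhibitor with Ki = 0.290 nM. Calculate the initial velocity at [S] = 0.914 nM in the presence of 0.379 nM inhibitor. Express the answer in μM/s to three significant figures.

1.22 μM/s

α = 1 + [I]/Ki = 1 + 0.379/0.290 = 2.307.
For a noncompetitive inhibitor, Vmax is reduced to Vmax/α while Km is unchanged: Km,app = 0.229 nM, Vmax,app = 1.53 μM/s.
v = Vmax,app·[S]/(Km,app + [S]) = 1.53 × 0.914/(0.229 + 0.914) = 1.22 μM/s.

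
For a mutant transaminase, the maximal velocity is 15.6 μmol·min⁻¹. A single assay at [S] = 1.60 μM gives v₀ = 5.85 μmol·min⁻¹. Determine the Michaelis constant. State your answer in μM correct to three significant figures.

2.67 μM

From v = Vmax[S]/(Km+[S]), Km = [S](Vmax − v)/v.
Km = 1.60 × (15.6 − 5.85) / 5.85 = 15.60/5.85 = 2.67 μM.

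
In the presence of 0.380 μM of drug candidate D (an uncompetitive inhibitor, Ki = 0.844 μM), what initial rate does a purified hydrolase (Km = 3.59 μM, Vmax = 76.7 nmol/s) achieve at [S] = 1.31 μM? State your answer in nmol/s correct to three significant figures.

With α = 1 + [I]/Ki = 1 + 0.380/0.844 = 1.450, the uncompetitive rate law is v = (Vmax/α)·[S] / (Km/α + [S]).
v = (76.7/1.450)×1.31 / (3.59/1.450 + 1.31) = 69.28/3.785 = 18.3 nmol/s.

18.3 nmol/s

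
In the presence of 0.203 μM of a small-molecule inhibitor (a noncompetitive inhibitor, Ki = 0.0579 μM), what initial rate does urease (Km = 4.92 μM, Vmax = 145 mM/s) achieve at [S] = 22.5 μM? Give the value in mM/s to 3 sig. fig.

26.4 mM/s

α = 1 + [I]/Ki = 1 + 0.203/0.0579 = 4.506.
For a noncompetitive inhibitor, Vmax is reduced to Vmax/α while Km is unchanged: Km,app = 4.92 μM, Vmax,app = 32.2 mM/s.
v = Vmax,app·[S]/(Km,app + [S]) = 32.2 × 22.5/(4.92 + 22.5) = 26.4 mM/s.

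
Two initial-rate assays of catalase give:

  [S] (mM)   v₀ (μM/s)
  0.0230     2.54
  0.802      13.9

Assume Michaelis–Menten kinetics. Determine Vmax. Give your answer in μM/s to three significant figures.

In reciprocal form, 1/v = (Km/Vmax)·(1/[S]) + 1/Vmax. The two points give (1/[S], 1/v) = (43.48, 0.3937) and (1.247, 0.07194).
Slope = (0.3937 − 0.07194)/(43.48 − 1.247) = 0.007619; intercept = 0.3937 − 0.007619×43.48 = 0.06244.
Vmax = 1/intercept = 16.0 μM/s; Km = slope × Vmax = 0.007619 × 16.0 = 0.122 mM.

16.0 μM/s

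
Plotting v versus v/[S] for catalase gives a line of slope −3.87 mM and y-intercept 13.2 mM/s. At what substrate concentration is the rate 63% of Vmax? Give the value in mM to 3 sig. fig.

The Eadie–Hofstee slope gives Km = 3.87 mM (slope = −Km).
v/Vmax = [S]/(Km+[S]) = 0.63 ⇒ [S] = Km·0.63/(1−0.63) = 3.87 × 1.703 = 6.59 mM.

6.59 mM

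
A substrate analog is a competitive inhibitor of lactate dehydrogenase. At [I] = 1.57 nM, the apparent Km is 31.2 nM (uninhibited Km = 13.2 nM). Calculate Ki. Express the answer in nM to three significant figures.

Competitive: Km,app = α·Km with α = 1 + [I]/Ki.
α = Km,app/Km = 31.2/13.2 = 2.364.
Since α = 1 + [I]/Ki, [I]/Ki = 2.364 − 1 = 1.364 and Ki = 1.57/1.364 = 1.15 nM.

1.15 nM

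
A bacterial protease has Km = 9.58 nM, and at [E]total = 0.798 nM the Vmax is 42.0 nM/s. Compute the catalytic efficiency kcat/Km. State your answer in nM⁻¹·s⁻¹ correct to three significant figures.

5.49 nM⁻¹·s⁻¹

kcat = Vmax/[E]total = 42.0/0.798 = 52.6 s⁻¹.
kcat/Km = 52.6/9.58 = 5.49 nM⁻¹·s⁻¹.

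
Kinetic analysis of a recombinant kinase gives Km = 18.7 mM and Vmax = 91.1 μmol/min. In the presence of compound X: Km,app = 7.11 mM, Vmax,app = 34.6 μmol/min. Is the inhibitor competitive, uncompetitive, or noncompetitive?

uncompetitive

Both Km and Vmax decrease by the same factor (~2.63-fold) — characteristic of uncompetitive inhibition.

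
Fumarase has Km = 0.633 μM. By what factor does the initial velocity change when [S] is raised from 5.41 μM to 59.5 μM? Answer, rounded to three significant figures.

The fractional saturations are [S]/(Km+[S]) = 5.41/6.043 = 0.8953 and 59.5/60.13 = 0.9895.
v₂/v₁ is just their ratio: 0.9895/0.8953 = 1.11.

1.11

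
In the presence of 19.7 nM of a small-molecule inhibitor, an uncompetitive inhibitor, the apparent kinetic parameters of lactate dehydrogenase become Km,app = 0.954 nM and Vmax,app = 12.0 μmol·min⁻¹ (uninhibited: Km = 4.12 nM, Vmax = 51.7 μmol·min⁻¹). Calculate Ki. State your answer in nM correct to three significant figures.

Uncompetitive: Vmax,app = Vmax/α (and Km,app = Km/α) with α = 1 + [I]/Ki.
α = Vmax/Vmax,app = 51.7/12.0 = 4.308.
Ki = [I]/(α − 1) = 19.7/3.308 = 5.95 nM.

5.95 nM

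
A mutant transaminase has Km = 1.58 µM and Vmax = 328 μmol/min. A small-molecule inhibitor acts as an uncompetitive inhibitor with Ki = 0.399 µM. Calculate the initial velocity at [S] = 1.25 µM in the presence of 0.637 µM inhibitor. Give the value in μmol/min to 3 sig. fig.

85.0 μmol/min

α = 1 + [I]/Ki = 1 + 0.637/0.399 = 2.596.
For an uncompetitive inhibitor, both parameters are divided by α, giving Vmax/α and Km/α: Km,app = 0.609 µM, Vmax,app = 126 μmol/min.
v = Vmax,app·[S]/(Km,app + [S]) = 126 × 1.25/(0.609 + 1.25) = 85.0 μmol/min.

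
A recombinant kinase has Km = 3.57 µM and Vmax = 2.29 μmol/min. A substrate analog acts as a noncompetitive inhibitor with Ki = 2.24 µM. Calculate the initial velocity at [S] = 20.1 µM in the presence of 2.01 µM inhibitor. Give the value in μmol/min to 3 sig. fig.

1.02 μmol/min

With α = 1 + [I]/Ki = 1 + 2.01/2.24 = 1.897, the noncompetitive rate law is v = (Vmax/α)·[S] / (Km + [S]).
v = (2.29/1.897)×20.1 / (3.57 + 20.1) = 24.26/23.67 = 1.02 μmol/min.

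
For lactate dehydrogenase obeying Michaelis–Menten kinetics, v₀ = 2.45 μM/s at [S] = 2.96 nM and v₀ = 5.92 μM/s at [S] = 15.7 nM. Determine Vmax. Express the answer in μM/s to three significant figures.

From v = Vmax[S]/(Km+[S]), each point gives Vmax = v(Km+[S])/[S].
Equating: 2.45(Km+2.96)/2.96 = 5.92(Km+15.7)/15.7.
0.8277·Km + 2.45 = 0.3771·Km + 5.92, so (0.8277 − 0.3771)·Km = 5.92 − 2.45.
Km = 3.470/0.4506 = 7.70 nM; then Vmax = 2.45(7.70+2.96)/2.96 = 8.82 μM/s.

8.82 μM/s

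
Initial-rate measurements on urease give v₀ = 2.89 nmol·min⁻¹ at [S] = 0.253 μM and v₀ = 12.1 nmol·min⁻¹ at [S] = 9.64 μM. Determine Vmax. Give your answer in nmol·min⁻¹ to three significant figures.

13.2 nmol·min⁻¹

In reciprocal form, 1/v = (Km/Vmax)·(1/[S]) + 1/Vmax. The two points give (1/[S], 1/v) = (3.953, 0.3460) and (0.1037, 0.08264).
Slope = (0.3460 − 0.08264)/(3.953 − 0.1037) = 0.06843; intercept = 0.3460 − 0.06843×3.953 = 0.07555.
Vmax = 1/intercept = 13.2 nmol·min⁻¹; Km = slope × Vmax = 0.06843 × 13.2 = 0.906 μM.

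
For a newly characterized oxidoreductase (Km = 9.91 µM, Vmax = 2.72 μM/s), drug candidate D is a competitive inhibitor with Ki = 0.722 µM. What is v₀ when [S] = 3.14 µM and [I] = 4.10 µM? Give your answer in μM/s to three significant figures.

With α = 1 + [I]/Ki = 1 + 4.10/0.722 = 6.679, the competitive rate law is v = Vmax[S] / (αKm + [S]).
v = 2.72×3.14 / (6.679×9.91 + 3.14) = 8.541/69.33 = 0.123 μM/s.

0.123 μM/s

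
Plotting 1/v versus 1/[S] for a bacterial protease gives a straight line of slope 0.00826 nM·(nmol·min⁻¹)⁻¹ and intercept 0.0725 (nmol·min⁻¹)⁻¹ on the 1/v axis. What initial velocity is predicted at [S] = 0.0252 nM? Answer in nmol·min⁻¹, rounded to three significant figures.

The y-intercept is 1/Vmax, so Vmax = 1/0.0725 = 13.8 nmol·min⁻¹.
The slope is Km/Vmax, so Km = 0.00826 × 13.8 = 0.114 nM.
Then v = 13.8 × 0.0252/(0.114 + 0.0252) = 2.50 nmol·min⁻¹.

2.50 nmol·min⁻¹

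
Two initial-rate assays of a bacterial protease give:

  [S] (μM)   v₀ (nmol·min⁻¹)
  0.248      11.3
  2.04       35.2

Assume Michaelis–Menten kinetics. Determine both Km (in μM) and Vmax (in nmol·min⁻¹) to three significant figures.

In reciprocal form, 1/v = (Km/Vmax)·(1/[S]) + 1/Vmax. The two points give (1/[S], 1/v) = (4.032, 0.08850) and (0.4902, 0.02841).
Slope = (0.08850 − 0.02841)/(4.032 − 0.4902) = 0.01696; intercept = 0.08850 − 0.01696×4.032 = 0.02009.
Vmax = 1/intercept = 49.8 nmol·min⁻¹; Km = slope × Vmax = 0.01696 × 49.8 = 0.844 μM.

Km = 0.844 μM; Vmax = 49.8 nmol·min⁻¹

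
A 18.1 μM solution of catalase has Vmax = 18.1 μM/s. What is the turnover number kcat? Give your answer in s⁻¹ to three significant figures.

1.00 s⁻¹

kcat = Vmax/[E]total = 18.1 μM/s / 18.1 μM = 1.00 s⁻¹.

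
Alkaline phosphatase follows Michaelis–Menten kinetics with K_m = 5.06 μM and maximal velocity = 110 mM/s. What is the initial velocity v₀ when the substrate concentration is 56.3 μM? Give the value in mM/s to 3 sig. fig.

101 mM/s

v = Vmax·[S]/(Km + [S]) = 110 × 56.3 / (5.06 + 56.3)
  = 6193 / 61.36 = 101 mM/s.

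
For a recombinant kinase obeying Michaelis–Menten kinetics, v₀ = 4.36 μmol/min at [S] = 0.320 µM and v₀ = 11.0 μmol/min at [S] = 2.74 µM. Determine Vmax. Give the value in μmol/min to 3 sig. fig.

13.8 μmol/min

In reciprocal form, 1/v = (Km/Vmax)·(1/[S]) + 1/Vmax. The two points give (1/[S], 1/v) = (3.125, 0.2294) and (0.3650, 0.09091).
Slope = (0.2294 − 0.09091)/(3.125 − 0.3650) = 0.05016; intercept = 0.2294 − 0.05016×3.125 = 0.07260.
Vmax = 1/intercept = 13.8 μmol/min; Km = slope × Vmax = 0.05016 × 13.8 = 0.691 µM.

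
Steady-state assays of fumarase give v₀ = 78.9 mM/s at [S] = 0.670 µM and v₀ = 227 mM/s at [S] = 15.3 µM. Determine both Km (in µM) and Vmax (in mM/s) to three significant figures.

Km = 1.44 µM; Vmax = 248 mM/s

From v = Vmax[S]/(Km+[S]), each point gives Vmax = v(Km+[S])/[S].
Equating: 78.9(Km+0.670)/0.670 = 227(Km+15.3)/15.3.
117.8·Km + 78.9 = 14.84·Km + 227, so (117.8 − 14.84)·Km = 227 − 78.9.
Km = 148.1/102.9 = 1.44 µM; then Vmax = 78.9(1.44+0.670)/0.670 = 248 mM/s.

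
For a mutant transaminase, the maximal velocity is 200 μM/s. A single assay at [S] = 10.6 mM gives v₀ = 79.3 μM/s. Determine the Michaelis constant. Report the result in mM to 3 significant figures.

From v = Vmax[S]/(Km+[S]), Km = [S](Vmax − v)/v.
Km = 10.6 × (200 − 79.3) / 79.3 = 1279/79.3 = 16.1 mM.

16.1 mM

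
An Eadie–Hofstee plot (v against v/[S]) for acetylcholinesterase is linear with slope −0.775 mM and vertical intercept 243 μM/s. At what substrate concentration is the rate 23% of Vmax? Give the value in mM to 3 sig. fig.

0.231 mM

The Eadie–Hofstee slope gives Km = 0.775 mM (slope = −Km).
v/Vmax = [S]/(Km+[S]) = 0.23 ⇒ [S] = Km·0.23/(1−0.23) = 0.775 × 0.2987 = 0.231 mM.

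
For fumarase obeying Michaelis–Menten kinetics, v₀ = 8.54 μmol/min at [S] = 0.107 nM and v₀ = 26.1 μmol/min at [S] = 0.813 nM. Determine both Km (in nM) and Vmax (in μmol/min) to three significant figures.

Km = 0.368 nM; Vmax = 37.9 μmol/min

From v = Vmax[S]/(Km+[S]), each point gives Vmax = v(Km+[S])/[S].
Equating: 8.54(Km+0.107)/0.107 = 26.1(Km+0.813)/0.813.
79.81·Km + 8.54 = 32.10·Km + 26.1, so (79.81 − 32.10)·Km = 26.1 − 8.54.
Km = 17.56/47.71 = 0.368 nM; then Vmax = 8.54(0.368+0.107)/0.107 = 37.9 μmol/min.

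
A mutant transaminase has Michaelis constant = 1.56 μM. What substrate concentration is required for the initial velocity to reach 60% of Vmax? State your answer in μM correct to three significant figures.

v/Vmax = [S]/(Km+[S]) = 0.6, so [S] = Km·0.6/(1 − 0.6) = 1.56 × 1.500.
[S] = 2.34 μM.

2.34 μM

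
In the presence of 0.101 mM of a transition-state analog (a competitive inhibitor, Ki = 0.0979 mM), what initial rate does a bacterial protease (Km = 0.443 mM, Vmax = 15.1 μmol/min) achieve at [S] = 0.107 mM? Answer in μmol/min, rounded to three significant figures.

α = 1 + [I]/Ki = 1 + 0.101/0.0979 = 2.032.
For a competitive inhibitor, Vmax is unchanged and the apparent Km becomes α·Km: Km,app = 0.900 mM, Vmax,app = 15.1 μmol/min.
v = Vmax,app·[S]/(Km,app + [S]) = 15.1 × 0.107/(0.900 + 0.107) = 1.60 μmol/min.

1.60 μmol/min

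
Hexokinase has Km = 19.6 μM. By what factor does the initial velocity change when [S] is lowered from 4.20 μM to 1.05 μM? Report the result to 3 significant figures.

0.288

Since Vmax cancels, v₂/v₁ = [S]₂(Km+[S]₁) / [S]₁(Km+[S]₂).
= 1.05×(19.6+4.20) / (4.20×(19.6+1.05)) = 24.99/86.73 = 0.288.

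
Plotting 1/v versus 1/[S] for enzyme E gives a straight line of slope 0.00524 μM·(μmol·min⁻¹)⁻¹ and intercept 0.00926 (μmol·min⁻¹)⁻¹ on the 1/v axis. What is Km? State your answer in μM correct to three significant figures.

0.566 μM

y-intercept = 1/Vmax ⇒ Vmax = 108 μmol·min⁻¹; slope = Km/Vmax ⇒ Km = slope × Vmax.
Km = 0.00524 × 108 = 0.566 μM.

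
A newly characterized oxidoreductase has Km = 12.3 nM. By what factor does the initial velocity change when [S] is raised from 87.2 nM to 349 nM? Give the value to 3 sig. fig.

1.10

The fractional saturations are [S]/(Km+[S]) = 87.2/99.50 = 0.8764 and 349/361.3 = 0.9660.
v₂/v₁ is just their ratio: 0.9660/0.8764 = 1.10.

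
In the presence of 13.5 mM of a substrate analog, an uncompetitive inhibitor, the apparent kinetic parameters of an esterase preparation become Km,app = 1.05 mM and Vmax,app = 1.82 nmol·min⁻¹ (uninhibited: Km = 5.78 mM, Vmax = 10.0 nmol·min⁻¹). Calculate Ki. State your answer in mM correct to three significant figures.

3.00 mM

Uncompetitive: Vmax,app = Vmax/α (and Km,app = Km/α) with α = 1 + [I]/Ki.
α = Vmax/Vmax,app = 10.0/1.82 = 5.495.
Since α = 1 + [I]/Ki, [I]/Ki = 5.495 − 1 = 4.495 and Ki = 13.5/4.495 = 3.00 mM.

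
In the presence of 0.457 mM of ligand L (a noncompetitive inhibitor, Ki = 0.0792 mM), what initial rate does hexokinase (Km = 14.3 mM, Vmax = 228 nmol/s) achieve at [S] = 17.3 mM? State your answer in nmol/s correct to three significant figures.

18.4 nmol/s

With α = 1 + [I]/Ki = 1 + 0.457/0.0792 = 6.770, the noncompetitive rate law is v = (Vmax/α)·[S] / (Km + [S]).
v = (228/6.770)×17.3 / (14.3 + 17.3) = 582.6/31.60 = 18.4 nmol/s.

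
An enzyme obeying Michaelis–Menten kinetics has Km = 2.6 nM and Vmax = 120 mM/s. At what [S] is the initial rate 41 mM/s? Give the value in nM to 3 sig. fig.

1.35 nM

Rearranging v = Vmax[S]/(Km+[S]) gives [S] = Km·v/(Vmax − v).
[S] = 2.6 × 41 / (120 − 41) = 106.6/79.00 = 1.35 nM.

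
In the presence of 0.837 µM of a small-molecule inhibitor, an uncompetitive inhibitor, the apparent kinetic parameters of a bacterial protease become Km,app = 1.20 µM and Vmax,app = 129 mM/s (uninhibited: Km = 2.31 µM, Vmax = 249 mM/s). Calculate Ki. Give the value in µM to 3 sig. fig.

0.900 µM

Uncompetitive: Vmax,app = Vmax/α (and Km,app = Km/α) with α = 1 + [I]/Ki.
α = Vmax/Vmax,app = 249/129 = 1.930.
Since α = 1 + [I]/Ki, [I]/Ki = 1.930 − 1 = 0.9302 and Ki = 0.837/0.9302 = 0.900 µM.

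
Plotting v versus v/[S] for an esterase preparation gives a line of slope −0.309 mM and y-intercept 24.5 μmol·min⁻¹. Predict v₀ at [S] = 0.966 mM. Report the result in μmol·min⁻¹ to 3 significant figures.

In the Eadie–Hofstee form v = Vmax − Km·(v/[S]), the slope is −Km and the intercept is Vmax, so Km = 0.309 mM and Vmax = 24.5 μmol·min⁻¹.
v = 24.5 × 0.966/(0.309 + 0.966) = 18.6 μmol·min⁻¹.

18.6 μmol·min⁻¹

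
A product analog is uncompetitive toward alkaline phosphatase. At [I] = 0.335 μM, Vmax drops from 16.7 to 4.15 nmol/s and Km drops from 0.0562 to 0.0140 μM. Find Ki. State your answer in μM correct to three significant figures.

0.111 μM

Uncompetitive: Vmax,app = Vmax/α (and Km,app = Km/α) with α = 1 + [I]/Ki.
α = Vmax/Vmax,app = 16.7/4.15 = 4.024.
Ki = [I]/(α − 1) = 0.335/3.024 = 0.111 μM.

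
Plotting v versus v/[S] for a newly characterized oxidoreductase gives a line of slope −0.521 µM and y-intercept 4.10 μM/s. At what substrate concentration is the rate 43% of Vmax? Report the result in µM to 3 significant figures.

The Eadie–Hofstee slope gives Km = 0.521 µM (slope = −Km).
v/Vmax = [S]/(Km+[S]) = 0.43 ⇒ [S] = Km·0.43/(1−0.43) = 0.521 × 0.7544 = 0.393 µM.

0.393 µM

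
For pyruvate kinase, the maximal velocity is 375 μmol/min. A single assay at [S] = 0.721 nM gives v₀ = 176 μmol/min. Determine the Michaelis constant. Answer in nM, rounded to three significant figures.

0.815 nM

From v = Vmax[S]/(Km+[S]), Km = [S](Vmax − v)/v.
Km = 0.721 × (375 − 176) / 176 = 143.5/176 = 0.815 nM.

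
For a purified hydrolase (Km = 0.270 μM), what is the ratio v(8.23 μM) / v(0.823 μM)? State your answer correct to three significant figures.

The fractional saturations are [S]/(Km+[S]) = 0.823/1.093 = 0.7530 and 8.23/8.500 = 0.9682.
v₂/v₁ is just their ratio: 0.9682/0.7530 = 1.29.

1.29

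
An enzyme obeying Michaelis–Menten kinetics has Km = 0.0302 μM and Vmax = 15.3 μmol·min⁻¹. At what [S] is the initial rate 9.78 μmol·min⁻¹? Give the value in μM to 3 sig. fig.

0.0535 μM

The required fractional saturation is v/Vmax = 9.78/15.3 = 0.6392.
Then [S]/(Km+[S]) = 0.6392 ⇒ [S] = 0.0302 × 0.6392/(1 − 0.6392) = 0.0535 μM.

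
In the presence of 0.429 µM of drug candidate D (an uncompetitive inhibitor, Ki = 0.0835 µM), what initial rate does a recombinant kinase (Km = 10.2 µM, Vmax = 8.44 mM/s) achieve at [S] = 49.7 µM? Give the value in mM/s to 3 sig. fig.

With α = 1 + [I]/Ki = 1 + 0.429/0.0835 = 6.138, the uncompetitive rate law is v = (Vmax/α)·[S] / (Km/α + [S]).
v = (8.44/6.138)×49.7 / (10.2/6.138 + 49.7) = 68.34/51.36 = 1.33 mM/s.

1.33 mM/s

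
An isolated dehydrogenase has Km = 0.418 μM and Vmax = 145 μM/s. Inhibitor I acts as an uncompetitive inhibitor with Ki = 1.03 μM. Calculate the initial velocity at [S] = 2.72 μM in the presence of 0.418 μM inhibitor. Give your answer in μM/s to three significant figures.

93.0 μM/s

α = 1 + [I]/Ki = 1 + 0.418/1.03 = 1.406.
For an uncompetitive inhibitor, both parameters are divided by α, giving Vmax/α and Km/α: Km,app = 0.297 μM, Vmax,app = 103 μM/s.
v = Vmax,app·[S]/(Km,app + [S]) = 103 × 2.72/(0.297 + 2.72) = 93.0 μM/s.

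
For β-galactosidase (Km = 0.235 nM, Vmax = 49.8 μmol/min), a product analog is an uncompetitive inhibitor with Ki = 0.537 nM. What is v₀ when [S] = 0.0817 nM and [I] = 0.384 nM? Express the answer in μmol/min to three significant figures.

10.8 μmol/min

α = 1 + [I]/Ki = 1 + 0.384/0.537 = 1.715.
For an uncompetitive inhibitor, both parameters are divided by α, giving Vmax/α and Km/α: Km,app = 0.137 nM, Vmax,app = 29.0 μmol/min.
v = Vmax,app·[S]/(Km,app + [S]) = 29.0 × 0.0817/(0.137 + 0.0817) = 10.8 μmol/min.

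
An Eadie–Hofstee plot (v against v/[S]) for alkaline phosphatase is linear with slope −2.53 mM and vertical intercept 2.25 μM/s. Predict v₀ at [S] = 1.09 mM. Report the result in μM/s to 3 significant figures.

In the Eadie–Hofstee form v = Vmax − Km·(v/[S]), the slope is −Km and the intercept is Vmax, so Km = 2.53 mM and Vmax = 2.25 μM/s.
v = 2.25 × 1.09/(2.53 + 1.09) = 0.677 μM/s.

0.677 μM/s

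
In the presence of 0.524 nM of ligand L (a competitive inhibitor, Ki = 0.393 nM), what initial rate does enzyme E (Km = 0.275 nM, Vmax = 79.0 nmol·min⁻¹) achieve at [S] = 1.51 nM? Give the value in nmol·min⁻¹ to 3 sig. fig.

55.4 nmol·min⁻¹

α = 1 + [I]/Ki = 1 + 0.524/0.393 = 2.333.
For a competitive inhibitor, Vmax is unchanged and the apparent Km becomes α·Km: Km,app = 0.642 nM, Vmax,app = 79.0 nmol·min⁻¹.
v = Vmax,app·[S]/(Km,app + [S]) = 79.0 × 1.51/(0.642 + 1.51) = 55.4 nmol·min⁻¹.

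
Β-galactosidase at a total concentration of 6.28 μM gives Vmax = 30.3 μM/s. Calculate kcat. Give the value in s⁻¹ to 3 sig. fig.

kcat = Vmax/[E]total = 30.3 μM/s / 6.28 μM = 4.82 s⁻¹.

4.82 s⁻¹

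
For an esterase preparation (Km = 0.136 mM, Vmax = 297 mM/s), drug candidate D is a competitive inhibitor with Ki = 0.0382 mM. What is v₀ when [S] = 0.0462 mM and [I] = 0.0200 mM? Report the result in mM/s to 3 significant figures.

54.1 mM/s

α = 1 + [I]/Ki = 1 + 0.0200/0.0382 = 1.524.
For a competitive inhibitor, Vmax is unchanged and the apparent Km becomes α·Km: Km,app = 0.207 mM, Vmax,app = 297 mM/s.
v = Vmax,app·[S]/(Km,app + [S]) = 297 × 0.0462/(0.207 + 0.0462) = 54.1 mM/s.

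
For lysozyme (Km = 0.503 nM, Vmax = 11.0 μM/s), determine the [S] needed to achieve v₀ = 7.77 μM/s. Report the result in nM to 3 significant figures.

1.21 nM

Rearranging v = Vmax[S]/(Km+[S]) gives [S] = Km·v/(Vmax − v).
[S] = 0.503 × 7.77 / (11.0 − 7.77) = 3.908/3.230 = 1.21 nM.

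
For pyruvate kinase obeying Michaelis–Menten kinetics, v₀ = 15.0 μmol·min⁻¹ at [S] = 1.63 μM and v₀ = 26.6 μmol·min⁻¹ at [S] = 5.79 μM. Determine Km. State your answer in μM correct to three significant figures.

2.52 μM

In reciprocal form, 1/v = (Km/Vmax)·(1/[S]) + 1/Vmax. The two points give (1/[S], 1/v) = (0.6135, 0.06667) and (0.1727, 0.03759).
Slope = (0.06667 − 0.03759)/(0.6135 − 0.1727) = 0.06596; intercept = 0.06667 − 0.06596×0.6135 = 0.02620.
Vmax = 1/intercept = 38.2 μmol·min⁻¹; Km = slope × Vmax = 0.06596 × 38.2 = 2.52 μM.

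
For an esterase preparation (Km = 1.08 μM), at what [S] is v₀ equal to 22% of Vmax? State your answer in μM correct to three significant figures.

0.305 μM

v/Vmax = [S]/(Km+[S]) = 0.22, so [S] = Km·0.22/(1 − 0.22) = 1.08 × 0.2821.
[S] = 0.305 μM.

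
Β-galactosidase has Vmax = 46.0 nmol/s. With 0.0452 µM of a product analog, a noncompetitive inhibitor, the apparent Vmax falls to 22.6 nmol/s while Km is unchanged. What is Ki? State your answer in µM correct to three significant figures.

Noncompetitive: Vmax,app = Vmax/α with α = 1 + [I]/Ki.
α = Vmax/Vmax,app = 46.0/22.6 = 2.035.
Ki = [I]/(α − 1) = 0.0452/1.035 = 0.0437 µM.

0.0437 µM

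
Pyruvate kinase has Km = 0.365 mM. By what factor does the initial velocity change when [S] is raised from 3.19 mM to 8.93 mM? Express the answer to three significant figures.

Since Vmax cancels, v₂/v₁ = [S]₂(Km+[S]₁) / [S]₁(Km+[S]₂).
= 8.93×(0.365+3.19) / (3.19×(0.365+8.93)) = 31.75/29.65 = 1.07.

1.07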